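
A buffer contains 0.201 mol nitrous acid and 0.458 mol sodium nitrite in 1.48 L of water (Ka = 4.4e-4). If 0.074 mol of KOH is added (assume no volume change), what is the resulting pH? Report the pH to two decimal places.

OH- converts HNO2 to NO2-: HNO2 → 0.127 mol, NO2- → 0.532 mol.
pKa = −log(4.4 × 10^-4) = 3.357
pH = pKa + log([A⁻]/[HA]) = 3.357 + log(0.532/0.127) = 3.357 +0.622

pH = 3.98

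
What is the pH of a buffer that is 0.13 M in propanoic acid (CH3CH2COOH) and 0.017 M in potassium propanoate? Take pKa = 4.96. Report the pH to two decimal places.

Using pH = pKa + log([base]/[acid]) with [base]/[acid] = 0.017/0.13:
pH = 4.96 + (-0.883) = 4.08

pH = 4.08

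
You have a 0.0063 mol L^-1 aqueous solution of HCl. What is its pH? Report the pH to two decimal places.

pH = 2.20

HCl is a strong acid and dissociates completely, so [H+] = 0.0063 M.
pH = -log(0.0063) = 2.20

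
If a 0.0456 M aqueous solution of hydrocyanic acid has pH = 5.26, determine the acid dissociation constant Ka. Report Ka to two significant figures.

Ka = 6.6 × 10^-10

[H+] = 10^(-5.26) = 5.50 × 10^-6 M
At equilibrium [HA] = 0.0456 − 5.50 × 10^-6 = 4.56 × 10^-2 M
Ka = [H+][A-]/[HA] = (5.50 × 10^-6)² / 4.56 × 10^-2 = 6.6 × 10^-10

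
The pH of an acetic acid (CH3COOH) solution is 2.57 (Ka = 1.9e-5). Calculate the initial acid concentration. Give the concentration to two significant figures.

C₀ = 3.8 × 10^-1 M

[H+] = 10^(-2.57) = 2.69 × 10^-3 M = x
Ka = x²/(C₀ − x) ⇒ C₀ = x + x²/Ka
C₀ = 2.69 × 10^-3 + (2.69 × 10^-3)²/(1.9 × 10^-5) = 3.84 × 10^-1 M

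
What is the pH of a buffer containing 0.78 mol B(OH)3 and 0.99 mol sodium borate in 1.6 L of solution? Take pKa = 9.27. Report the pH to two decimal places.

pH = pKa + log([A⁻]/[HA]) = 9.27 + log(0.99/0.78)
pH = 9.27 + (+0.104) = 9.37

pH = 9.37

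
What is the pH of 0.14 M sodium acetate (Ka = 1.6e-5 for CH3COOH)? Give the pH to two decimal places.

CH3COO- is the conjugate base of the weak acid CH3COOH.
Kb = Kw/Ka = 1.0×10^-14 / 1.6 × 10^-5 = 6.25 × 10^-10
From the ICE table, Kb = [OH-]²/(0.14 − [OH-]) = 6.25 × 10^-10.
Neglecting [OH-] in the denominator: [OH-] = √(6.25 × 10^-10 × 0.14) = 9.35 × 10^-6 M
([OH-]/C₀ = 0.0067% < 5%, so the approximation holds.)
pOH = 5.03, so pH = 14.00 − pOH = 8.97

pH = 8.97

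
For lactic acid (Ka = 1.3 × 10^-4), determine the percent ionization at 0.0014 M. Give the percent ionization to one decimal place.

CH3CH(OH)COOH ⇌ CH3CH(OH)COO- + H+; let x = [H+] at equilibrium.
Ka = x²/(C₀ − x); solving the quadratic gives x = 3.67 × 10^-4 M.
Fraction ionized = 3.67 × 10^-4 / 0.0014 = 0.2621 → 26.2%

26.2%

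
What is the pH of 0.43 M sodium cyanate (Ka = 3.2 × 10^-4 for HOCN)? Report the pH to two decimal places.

OCN- is the conjugate base of the weak acid HOCN.
Kb = Kw/Ka = 1.0×10^-14 / 3.2 × 10^-4 = 3.12 × 10^-11
Let x = [OH-] at equilibrium. Kb = x²/(0.43 − x).
Neglecting x in the denominator: x = √(3.12 × 10^-11 × 0.43) = 3.66 × 10^-6 M
pOH = −log(3.66 × 10^-6) = 5.44; pH = 14.00 − 5.44 = 8.56

pH = 8.56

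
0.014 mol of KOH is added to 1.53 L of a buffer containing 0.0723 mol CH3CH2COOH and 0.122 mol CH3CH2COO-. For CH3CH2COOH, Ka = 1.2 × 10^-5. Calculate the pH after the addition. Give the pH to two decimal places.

pH = 5.29

After neutralization: n(CH3CH2COOH) = 0.0583 mol, n(CH3CH2COO-) = 0.136 mol.
pKa = −log(1.2 × 10^-5) = 4.921
Henderson–Hasselbalch with mole ratio 0.136/0.0583: pH = 4.921 + (+0.368)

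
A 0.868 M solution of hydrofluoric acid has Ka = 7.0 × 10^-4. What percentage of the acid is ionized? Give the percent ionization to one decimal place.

HF ⇌ F- + H+; let x = [H+] at equilibrium.
x ≈ √(Ka·C₀) = √(7.0 × 10^-4 × 0.868) = 2.46 × 10^-2 M
Fraction ionized = 2.46 × 10^-2 / 0.868 = 0.0283 → 2.8%

2.8%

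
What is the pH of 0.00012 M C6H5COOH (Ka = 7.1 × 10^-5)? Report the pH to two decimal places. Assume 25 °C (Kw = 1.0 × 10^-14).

pH = 4.20

C6H5COOH ⇌ C6H5COO- + H+
Ka = x²/(0.00012 − x) = 7.1 × 10^-5
x is not negligible relative to C₀; solve x² + 7.1e-05·x − 8.52e-09 = 0.
x = [−7.1e-05 + √(7.1e-05² + 3.41e-08)]/2 = 6.34 × 10^-5 M
pH = −log(6.34 × 10^-5) = 4.20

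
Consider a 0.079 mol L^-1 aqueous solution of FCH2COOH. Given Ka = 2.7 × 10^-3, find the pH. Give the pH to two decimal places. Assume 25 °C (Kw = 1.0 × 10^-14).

FCH2COOH ⇌ FCH2COO- + H+
Ka = x²/(0.079 − x) = 2.7 × 10^-3
The 5% rule fails; solving x² + Ka·x − Ka·C₀ = 0 exactly:
x = (−Ka + √(Ka² + 4·Ka·C₀))/2 = 1.33 × 10^-2 M
pH = −log[H+] = −log(1.33 × 10^-2) = 1.88

pH = 1.88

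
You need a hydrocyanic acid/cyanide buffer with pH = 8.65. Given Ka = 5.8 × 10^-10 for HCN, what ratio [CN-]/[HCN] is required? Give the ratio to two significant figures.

ratio = 0.26

pKa = -log(5.8 × 10^-10) = 9.237
pH = pKa + log(r) ⇒ log(r) = 8.65 − 9.237 = -0.587
r = [CN-]/[HCN] = 10^(-0.587) = 0.259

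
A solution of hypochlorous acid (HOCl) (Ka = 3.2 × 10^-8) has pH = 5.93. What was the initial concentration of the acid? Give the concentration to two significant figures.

[H+] = 10^(-5.93) = 1.17 × 10^-6 M = x
Ka = x²/(C₀ − x) ⇒ C₀ = x + x²/Ka
C₀ = 1.17 × 10^-6 + (1.17 × 10^-6)²/(3.2 × 10^-8) = 4.39 × 10^-5 M

C₀ = 4.4 × 10^-5 M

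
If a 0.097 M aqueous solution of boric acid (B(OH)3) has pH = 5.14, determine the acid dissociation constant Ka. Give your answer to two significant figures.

Ka = 5.4 × 10^-10

[H+] = 10^(-5.14) = 7.24 × 10^-6 M
At equilibrium [HA] = 0.097 − 7.24 × 10^-6 = 9.70 × 10^-2 M
Ka = [H+][A-]/[HA] = (7.24 × 10^-6)² / 9.70 × 10^-2 = 5.4 × 10^-10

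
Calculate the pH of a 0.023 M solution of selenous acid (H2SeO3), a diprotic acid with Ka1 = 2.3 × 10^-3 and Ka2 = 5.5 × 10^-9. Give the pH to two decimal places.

pH = 2.21

Since Ka1 ≫ Ka2, the first ionization dominates [H+].
Ka1 = x²/(0.023 − x) = 2.3 × 10^-3
Solving the quadratic: x = (−Ka1 + √(Ka1² + 4·Ka1·C₀))/2 = 6.21 × 10^-3 M
pH = −log(6.21 × 10^-3) = 2.21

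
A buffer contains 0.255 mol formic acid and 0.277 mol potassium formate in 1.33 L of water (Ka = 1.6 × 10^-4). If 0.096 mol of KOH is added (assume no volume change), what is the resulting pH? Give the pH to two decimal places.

After neutralization: n(HCOOH) = 0.159 mol, n(HCOO-) = 0.373 mol.
pKa = −log(1.6 × 10^-4) = 3.796
pH = pKa + log([A⁻]/[HA]) = 3.796 + log(0.373/0.159) = 3.796 +0.370

pH = 4.17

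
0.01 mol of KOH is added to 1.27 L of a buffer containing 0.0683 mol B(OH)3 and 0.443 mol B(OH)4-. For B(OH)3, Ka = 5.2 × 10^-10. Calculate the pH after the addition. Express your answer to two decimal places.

pH = 10.17

After neutralization: n(B(OH)3) = 0.0583 mol, n(B(OH)4-) = 0.453 mol.
pKa = −log(5.2 × 10^-10) = 9.284
pH = pKa + log(n_B(OH)4-/n_B(OH)3) = 9.284 + log(0.453/0.0583) = 9.284 + (+0.890)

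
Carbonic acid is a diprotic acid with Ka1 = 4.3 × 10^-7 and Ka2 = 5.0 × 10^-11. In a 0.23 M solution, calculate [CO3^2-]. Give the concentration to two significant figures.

5.0 × 10^-11 M

First ionization gives [H+] ≈ [HCO3-] = 3.14 × 10^-4 M.
Second step: Ka2 = [H+][CO3^2-]/[HCO3-] ≈ [CO3^2-] (since [H+] ≈ [HCO3-]).
So [CO3^2-] ≈ Ka2.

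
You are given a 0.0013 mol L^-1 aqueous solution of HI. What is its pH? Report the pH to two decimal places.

HI is a strong acid and dissociates completely, so [H+] = 0.0013 M.
pH = -log(0.0013) = 2.89

pH = 2.89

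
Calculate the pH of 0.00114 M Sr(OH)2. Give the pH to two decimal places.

Sr(OH)2 is a strong base (each formula unit releases 2 OH-); [OH-] = 0.00228 M.
pOH = -log(0.00228) = 2.64
pH = 14.00 - 2.64 = 11.36

pH = 11.36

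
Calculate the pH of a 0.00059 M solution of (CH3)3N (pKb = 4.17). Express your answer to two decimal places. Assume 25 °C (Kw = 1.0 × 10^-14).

(CH3)3N + H2O ⇌ (CH3)3NH+ + OH-
Kb = 10^(−4.17) = 6.76 × 10^-5
From the ICE table, Kb = [OH-]²/(0.00059 − [OH-]) = 6.76 × 10^-5.
[OH-] is not negligible relative to C₀; solve [OH-]² + 6.76e-05·[OH-] − 3.99e-08 = 0.
[OH-] = [−6.76e-05 + √(6.76e-05² + 1.6e-07)]/2 = 1.69 × 10^-4 M
pOH = −log(1.69 × 10^-4) = 3.77; pH = 14.00 − 3.77 = 10.23

pH = 10.23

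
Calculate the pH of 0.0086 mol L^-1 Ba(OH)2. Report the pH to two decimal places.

pH = 12.24

Ba(OH)2 is a strong base (each formula unit releases 2 OH-); [OH-] = 0.0172 M.
pOH = -log(0.0172) = 1.76
pH = 14.00 - 1.76 = 12.24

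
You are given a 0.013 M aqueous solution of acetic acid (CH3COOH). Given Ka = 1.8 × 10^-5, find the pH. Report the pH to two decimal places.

CH3COOH ⇌ CH3COO- + H+
Let x = [H+] at equilibrium. Ka = x²/(0.013 − x).
Assume x ≪ 0.013: x ≈ √(1.8 × 10^-5 × 0.013) = 4.84 × 10^-4 M
pH = −log[H+] = −log(4.84 × 10^-4) = 3.32

pH = 3.32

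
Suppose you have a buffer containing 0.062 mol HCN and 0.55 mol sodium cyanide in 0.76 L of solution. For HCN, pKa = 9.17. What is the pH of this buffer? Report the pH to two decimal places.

pH = 10.12

Using pH = pKa + log([base]/[acid]) with [base]/[acid] = 0.55/0.062:
pH = 9.17 + (+0.948) = 10.12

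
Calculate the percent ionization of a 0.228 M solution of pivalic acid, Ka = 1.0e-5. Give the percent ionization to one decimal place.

0.7%

(CH3)3CCOOH ⇌ (CH3)3CCOO- + H+; let x = [H+] at equilibrium.
x ≈ √(Ka·C₀) = √(1.0 × 10^-5 × 0.228) = 1.51 × 10^-3 M
Fraction ionized = 1.51 × 10^-3 / 0.228 = 0.0066 → 0.7%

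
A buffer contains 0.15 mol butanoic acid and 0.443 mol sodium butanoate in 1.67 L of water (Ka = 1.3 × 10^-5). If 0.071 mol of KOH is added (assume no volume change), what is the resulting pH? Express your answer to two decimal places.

After neutralization: n(CH3(CH2)2COOH) = 0.079 mol, n(CH3(CH2)2COO-) = 0.514 mol.
pKa = −log(1.3 × 10^-5) = 4.886
Henderson–Hasselbalch with mole ratio 0.514/0.079: pH = 4.886 + (+0.813)

pH = 5.70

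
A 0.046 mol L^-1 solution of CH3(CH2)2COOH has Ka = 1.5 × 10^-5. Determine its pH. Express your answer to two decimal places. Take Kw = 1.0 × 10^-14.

pH = 3.08

CH3(CH2)2COOH ⇌ CH3(CH2)2COO- + H+
From the ICE table, Ka = [H+]²/(0.046 − [H+]) = 1.5 × 10^-5.
Neglecting [H+] in the denominator: [H+] = √(1.5 × 10^-5 × 0.046) = 8.31 × 10^-4 M
pH = −log[H+] = −log(8.31 × 10^-4) = 3.08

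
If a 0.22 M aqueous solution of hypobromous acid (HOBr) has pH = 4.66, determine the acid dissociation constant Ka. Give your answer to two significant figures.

Ka = 2.2 × 10^-9

[H+] = 10^(-4.66) = 2.19 × 10^-5 M
At equilibrium [HA] = 0.22 − 2.19 × 10^-5 = 2.20 × 10^-1 M
Ka = [H+][A-]/[HA] = (2.19 × 10^-5)² / 2.20 × 10^-1 = 2.2 × 10^-9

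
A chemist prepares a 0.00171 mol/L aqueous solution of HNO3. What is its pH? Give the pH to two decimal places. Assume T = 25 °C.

pH = 2.77

HNO3 is a strong acid and dissociates completely, so [H+] = 0.00171 M.
pH = -log(0.00171) = 2.77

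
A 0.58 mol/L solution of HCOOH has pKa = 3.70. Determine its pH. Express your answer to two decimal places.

HCOOH ⇌ HCOO- + H+
Ka = 10^(−3.70) = 2.00 × 10^-4
Ka = [H+]²/(0.58 − [H+]) = 2.00 × 10^-4
Neglecting [H+] in the denominator: [H+] = √(2.00 × 10^-4 × 0.58) = 1.08 × 10^-2 M
pH = −log[H+] = −log(1.08 × 10^-2) = 1.97

pH = 1.97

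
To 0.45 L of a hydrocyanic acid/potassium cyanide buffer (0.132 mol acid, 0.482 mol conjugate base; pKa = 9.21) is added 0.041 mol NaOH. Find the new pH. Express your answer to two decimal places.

After neutralization: n(HCN) = 0.091 mol, n(CN-) = 0.523 mol.
pH = pKa + log(n_CN-/n_HCN) = 9.21 + log(0.523/0.091) = 9.21 + (+0.759)

pH = 9.97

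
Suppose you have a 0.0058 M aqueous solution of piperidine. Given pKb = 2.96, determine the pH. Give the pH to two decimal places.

C5H10NH + H2O ⇌ C5H10NH2+ + OH-
Kb = 10^(−2.96) = 1.10 × 10^-3
Let x = [OH-] at equilibrium. Kb = x²/(0.0058 − x).
x is not negligible relative to C₀; solve x² + 0.0011·x − 6.38e-06 = 0.
x = [−0.0011 + √(0.0011² + 2.55e-05)]/2 = 2.04 × 10^-3 M
pOH = −log(2.04 × 10^-3) = 2.69; pH = 14.00 − 2.69 = 11.31

pH = 11.31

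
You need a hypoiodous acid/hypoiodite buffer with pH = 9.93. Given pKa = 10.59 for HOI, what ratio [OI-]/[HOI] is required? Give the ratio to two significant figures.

ratio = 0.22

pH = pKa + log(r) ⇒ log(r) = 9.93 − 10.59 = -0.66
r = [OI-]/[HOI] = 10^(-0.66) = 0.219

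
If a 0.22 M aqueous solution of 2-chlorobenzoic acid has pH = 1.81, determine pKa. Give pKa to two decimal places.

pKa = 2.93

[H+] = 10^(-1.81) = 1.55 × 10^-2 M
At equilibrium [HA] = 0.22 − 1.55 × 10^-2 = 2.05 × 10^-1 M
Ka = [H+][A-]/[HA] = (1.55 × 10^-2)² / 2.05 × 10^-1 = 1.17 × 10^-3
pKa = -log(1.17 × 10^-3) = 2.93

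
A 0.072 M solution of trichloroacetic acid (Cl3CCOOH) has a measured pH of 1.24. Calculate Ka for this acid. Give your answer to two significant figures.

[H+] = 10^(-1.24) = 5.75 × 10^-2 M
At equilibrium [HA] = 0.072 − 5.75 × 10^-2 = 1.45 × 10^-2 M
Ka = [H+][A-]/[HA] = (5.75 × 10^-2)² / 1.45 × 10^-2 = 2.3 × 10^-1

Ka = 2.3 × 10^-1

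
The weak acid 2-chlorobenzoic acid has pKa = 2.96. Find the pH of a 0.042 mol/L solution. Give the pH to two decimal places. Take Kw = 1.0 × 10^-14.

pH = 2.20

ClC6H4COOH ⇌ ClC6H4COO- + H+
Ka = 10^(−2.96) = 1.10 × 10^-3
Ka = x²/(0.042 − x) = 1.10 × 10^-3
Here C₀/Ka ≈ 38.2, so the small-x approximation fails. Use the quadratic:
x = [−0.0011 + √(0.0011² + 0.000185)]/2 = 6.27 × 10^-3 M
pH = −log[H+] = −log(6.27 × 10^-3) = 2.20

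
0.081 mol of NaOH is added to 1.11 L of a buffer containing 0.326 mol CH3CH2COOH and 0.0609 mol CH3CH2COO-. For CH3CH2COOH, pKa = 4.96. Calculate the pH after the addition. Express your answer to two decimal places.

After neutralization: n(CH3CH2COOH) = 0.245 mol, n(CH3CH2COO-) = 0.142 mol.
Henderson–Hasselbalch with mole ratio 0.142/0.245: pH = 4.96 + (-0.237)

pH = 4.72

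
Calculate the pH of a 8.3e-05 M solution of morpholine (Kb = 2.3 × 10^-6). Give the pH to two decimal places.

C4H8ONH + H2O ⇌ C4H8ONH2+ + OH-
From the ICE table, Kb = [OH-]²/(8.3e-05 − [OH-]) = 2.3 × 10^-6.
[OH-] is not negligible relative to C₀; solve [OH-]² + 2.3e-06·[OH-] − 1.91e-10 = 0.
[OH-] = (−Kb + √(Kb² + 4·Kb·C₀))/2 = 1.27 × 10^-5 M
pOH = 4.90, so pH = 14.00 − pOH = 9.10

pH = 9.10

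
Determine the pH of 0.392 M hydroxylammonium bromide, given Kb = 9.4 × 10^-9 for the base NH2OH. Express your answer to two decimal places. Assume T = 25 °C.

NH3OH+ is the conjugate acid of the weak base NH2OH.
Ka = Kw/Kb = 1.0×10^-14 / 9.4 × 10^-9 = 1.06 × 10^-6
From the ICE table, Ka = x²/(0.392 − x) = 1.06 × 10^-6.
Neglecting x in the denominator: x = √(1.06 × 10^-6 × 0.392) = 6.45 × 10^-4 M
(x/C₀ = 0.16% < 5%, so the approximation holds.)
pH = −log[H+] = −log(6.45 × 10^-4) = 3.19

pH = 3.19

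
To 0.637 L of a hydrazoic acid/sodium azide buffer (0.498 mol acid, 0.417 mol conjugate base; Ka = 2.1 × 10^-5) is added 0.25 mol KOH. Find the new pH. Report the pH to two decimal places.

OH- converts HN3 to N3-: HN3 → 0.248 mol, N3- → 0.667 mol.
pKa = −log(2.1 × 10^-5) = 4.678
Henderson–Hasselbalch with mole ratio 0.667/0.248: pH = 4.678 + (+0.430)

pH = 5.11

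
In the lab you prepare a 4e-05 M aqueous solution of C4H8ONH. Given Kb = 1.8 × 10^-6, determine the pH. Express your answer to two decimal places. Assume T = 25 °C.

C4H8ONH + H2O ⇌ C4H8ONH2+ + OH-
From the ICE table, Kb = [OH-]²/(4e-05 − [OH-]) = 1.8 × 10^-6.
The 5% rule fails; solving [OH-]² + Kb·[OH-] − Kb·C₀ = 0 exactly:
[OH-] = (−Kb + √(Kb² + 4·Kb·C₀))/2 = 7.63 × 10^-6 M
pOH = −log(7.63 × 10^-6) = 5.12; pH = 14.00 − 5.12 = 8.88

pH = 8.88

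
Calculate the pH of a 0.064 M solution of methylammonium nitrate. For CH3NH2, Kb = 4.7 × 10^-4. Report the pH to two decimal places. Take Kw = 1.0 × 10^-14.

CH3NH3+ is the conjugate acid of the weak base CH3NH2.
Ka = Kw/Kb = 1.0×10^-14 / 4.7 × 10^-4 = 2.13 × 10^-11
Let x = [H+] at equilibrium. Ka = x²/(0.064 − x).
Assume x ≪ 0.064: x ≈ √(2.13 × 10^-11 × 0.064) = 1.17 × 10^-6 M
pH = −log(1.17 × 10^-6) = 5.93

pH = 5.93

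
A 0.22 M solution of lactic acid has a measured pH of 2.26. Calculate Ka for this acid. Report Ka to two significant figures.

[H+] = 10^(-2.26) = 5.50 × 10^-3 M
At equilibrium [HA] = 0.22 − 5.50 × 10^-3 = 2.14 × 10^-1 M
Ka = [H+][A-]/[HA] = (5.50 × 10^-3)² / 2.14 × 10^-1 = 1.4 × 10^-4

Ka = 1.4 × 10^-4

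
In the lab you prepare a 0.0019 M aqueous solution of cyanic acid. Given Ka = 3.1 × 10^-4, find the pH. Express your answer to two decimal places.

HOCN ⇌ OCN- + H+
Let x = [H+] at equilibrium. Ka = x²/(0.0019 − x).
x is not negligible relative to C₀; solve x² + 0.00031·x − 5.89e-07 = 0.
x = [−0.00031 + √(0.00031² + 2.36e-06)]/2 = 6.28 × 10^-4 M
pH = −log[H+] = −log(6.28 × 10^-4) = 3.20

pH = 3.20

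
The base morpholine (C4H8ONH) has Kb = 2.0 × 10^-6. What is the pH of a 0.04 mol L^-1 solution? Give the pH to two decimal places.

C4H8ONH + H2O ⇌ C4H8ONH2+ + OH-
From the ICE table, Kb = [OH-]²/(0.04 − [OH-]) = 2.0 × 10^-6.
Neglecting [OH-] in the denominator: [OH-] = √(2.0 × 10^-6 × 0.04) = 2.83 × 10^-4 M
pOH = 3.55, so pH = 14.00 − pOH = 10.45

pH = 10.45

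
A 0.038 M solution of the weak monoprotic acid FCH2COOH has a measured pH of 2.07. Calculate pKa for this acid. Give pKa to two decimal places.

[H+] = 10^(-2.07) = 8.51 × 10^-3 M
At equilibrium [HA] = 0.038 − 8.51 × 10^-3 = 2.95 × 10^-2 M
Ka = [H+][A-]/[HA] = (8.51 × 10^-3)² / 2.95 × 10^-2 = 2.45 × 10^-3
pKa = -log(2.45 × 10^-3) = 2.61

pKa = 2.61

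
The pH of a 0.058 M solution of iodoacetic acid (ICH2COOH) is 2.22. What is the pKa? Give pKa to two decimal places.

[H+] = 10^(-2.22) = 6.03 × 10^-3 M
At equilibrium [HA] = 0.058 − 6.03 × 10^-3 = 5.20 × 10^-2 M
Ka = [H+][A-]/[HA] = (6.03 × 10^-3)² / 5.20 × 10^-2 = 6.99 × 10^-4
pKa = -log(6.99 × 10^-4) = 3.16

pKa = 3.16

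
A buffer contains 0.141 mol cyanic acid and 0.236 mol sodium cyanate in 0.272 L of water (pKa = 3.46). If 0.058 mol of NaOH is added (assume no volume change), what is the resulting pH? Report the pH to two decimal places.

After neutralization: n(HOCN) = 0.083 mol, n(OCN-) = 0.294 mol.
pH = pKa + log(n_OCN-/n_HOCN) = 3.46 + log(0.294/0.083) = 3.46 + (+0.549)

pH = 4.01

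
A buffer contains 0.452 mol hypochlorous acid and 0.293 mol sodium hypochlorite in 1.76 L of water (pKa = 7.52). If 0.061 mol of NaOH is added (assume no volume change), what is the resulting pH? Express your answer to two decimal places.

pH = 7.48

OH- converts HOCl to OCl-: HOCl → 0.391 mol, OCl- → 0.354 mol.
pH = pKa + log([A⁻]/[HA]) = 7.52 + log(0.354/0.391) = 7.52 -0.043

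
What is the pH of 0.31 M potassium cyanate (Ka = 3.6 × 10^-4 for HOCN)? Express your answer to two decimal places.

pH = 8.47

OCN- is the conjugate base of the weak acid HOCN.
Kb = Kw/Ka = 1.0×10^-14 / 3.6 × 10^-4 = 2.78 × 10^-11
Kb = [OH-]²/(0.31 − [OH-]) = 2.78 × 10^-11
Assume [OH-] ≪ 0.31: [OH-] ≈ √(2.78 × 10^-11 × 0.31) = 2.94 × 10^-6 M
Check: 0.00095% ionized — well under 5%, approximation valid.
pOH = −log(2.94 × 10^-6) = 5.53; pH = 14.00 − 5.53 = 8.47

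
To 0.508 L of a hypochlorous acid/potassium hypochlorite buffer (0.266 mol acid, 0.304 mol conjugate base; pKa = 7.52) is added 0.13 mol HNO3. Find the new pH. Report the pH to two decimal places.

Added H+ converts OCl- to HOCl: HOCl → 0.396 mol, OCl- → 0.174 mol.
pH = pKa + log([A⁻]/[HA]) = 7.52 + log(0.174/0.396) = 7.52 -0.357

pH = 7.16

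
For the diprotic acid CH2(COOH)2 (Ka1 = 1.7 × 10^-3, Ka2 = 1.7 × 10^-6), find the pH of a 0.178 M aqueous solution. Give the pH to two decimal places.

pH = 1.78

Since Ka1 ≫ Ka2, the first ionization dominates [H+].
Ka1 = x²/(0.178 − x) = 1.7 × 10^-3
Solving the quadratic: x = (−Ka1 + √(Ka1² + 4·Ka1·C₀))/2 = 1.66 × 10^-2 M
pH = −log(1.66 × 10^-2) = 1.78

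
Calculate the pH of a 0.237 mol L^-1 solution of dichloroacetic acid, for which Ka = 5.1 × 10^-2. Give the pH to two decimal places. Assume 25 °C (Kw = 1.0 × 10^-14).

pH = 1.06

Cl2CHCOOH ⇌ Cl2CHCOO- + H+
From the ICE table, Ka = x²/(0.237 − x) = 5.1 × 10^-2.
The 5% rule fails; solving x² + Ka·x − Ka·C₀ = 0 exactly:
x = [−0.051 + √(0.051² + 0.0483)]/2 = 8.74 × 10^-2 M
pH = −log(8.74 × 10^-2) = 1.06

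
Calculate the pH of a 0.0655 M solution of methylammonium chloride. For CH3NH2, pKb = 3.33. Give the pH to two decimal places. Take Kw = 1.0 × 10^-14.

CH3NH3+ is the conjugate acid of the weak base CH3NH2.
Kb = 10^(−3.33) = 4.68 × 10^-4
Ka = Kw/Kb = 1.0×10^-14 / 4.68 × 10^-4 = 2.14 × 10^-11
Ka = [H+]²/(0.0655 − [H+]) = 2.14 × 10^-11
Since Ka ≪ C₀, [H+] ≈ √(Ka·C₀) = 1.18 × 10^-6 M.
Check: 0.0018% ionized — well under 5%, approximation valid.
pH = −log(1.18 × 10^-6) = 5.93

pH = 5.93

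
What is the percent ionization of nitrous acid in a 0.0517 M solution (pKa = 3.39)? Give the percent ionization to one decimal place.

HNO2 ⇌ NO2- + H+; let x = [H+] at equilibrium.
Ka = 10^(−3.39) = 4.07 × 10^-4
Ka = x²/(C₀ − x); solving the quadratic gives x = 4.39 × 10^-3 M.
% ionization = x/C₀ × 100% = 4.39 × 10^-3/0.0517 × 100% = 8.5%

8.5%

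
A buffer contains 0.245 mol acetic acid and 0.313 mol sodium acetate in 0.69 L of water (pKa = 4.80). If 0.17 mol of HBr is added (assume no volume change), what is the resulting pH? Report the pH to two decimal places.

After neutralization: n(CH3COOH) = 0.415 mol, n(CH3COO-) = 0.143 mol.
pH = pKa + log([A⁻]/[HA]) = 4.80 + log(0.143/0.415) = 4.80 -0.463

pH = 4.34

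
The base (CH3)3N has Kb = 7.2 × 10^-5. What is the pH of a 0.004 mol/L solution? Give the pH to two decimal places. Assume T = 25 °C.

(CH3)3N + H2O ⇌ (CH3)3NH+ + OH-
From the ICE table, Kb = [OH-]²/(0.004 − [OH-]) = 7.2 × 10^-5.
The 5% rule fails; solving [OH-]² + Kb·[OH-] − Kb·C₀ = 0 exactly:
[OH-] = (−Kb + √(Kb² + 4·Kb·C₀))/2 = 5.02 × 10^-4 M
pOH = −log(5.02 × 10^-4) = 3.30; pH = 14.00 − 3.30 = 10.70

pH = 10.70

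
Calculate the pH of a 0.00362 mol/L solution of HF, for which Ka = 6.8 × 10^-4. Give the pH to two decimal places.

pH = 2.90

HF ⇌ F- + H+
From the ICE table, Ka = [H+]²/(0.00362 − [H+]) = 6.8 × 10^-4.
[H+] is not negligible relative to C₀; solve [H+]² + 0.00068·[H+] − 2.46e-06 = 0.
[H+] = (−Ka + √(Ka² + 4·Ka·C₀))/2 = 1.27 × 10^-3 M
pH = −log(1.27 × 10^-3) = 2.90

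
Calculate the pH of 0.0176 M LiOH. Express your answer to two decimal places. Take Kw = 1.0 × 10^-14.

pH = 12.25

LiOH is a strong base; [OH-] = 0.0176 M.
pOH = -log(0.0176) = 1.75
pH = 14.00 - 1.75 = 12.25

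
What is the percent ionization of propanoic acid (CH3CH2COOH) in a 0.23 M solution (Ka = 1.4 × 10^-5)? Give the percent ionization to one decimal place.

CH3CH2COOH ⇌ CH3CH2COO- + H+; let x = [H+] at equilibrium.
x ≈ √(Ka·C₀) = √(1.4 × 10^-5 × 0.23) = 1.79 × 10^-3 M
% ionization = x/C₀ × 100% = 1.79 × 10^-3/0.23 × 100% = 0.8%

0.8%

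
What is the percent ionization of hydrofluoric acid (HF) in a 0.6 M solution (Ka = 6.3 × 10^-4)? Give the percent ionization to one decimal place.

3.2%

HF ⇌ F- + H+; let x = [H+] at equilibrium.
x ≈ √(Ka·C₀) = √(6.3 × 10^-4 × 0.6) = 1.94 × 10^-2 M
Fraction ionized = 1.94 × 10^-2 / 0.6 = 0.0323 → 3.2%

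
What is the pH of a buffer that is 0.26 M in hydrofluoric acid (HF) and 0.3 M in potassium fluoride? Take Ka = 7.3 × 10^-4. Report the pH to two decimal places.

pKa = −log(7.3 × 10^-4) = 3.137
Henderson–Hasselbalch: pH = pKa + log([F-]/[HF]) = 3.137 + log(0.3/0.26)
pH = 3.137 + (+0.062) = 3.20

pH = 3.20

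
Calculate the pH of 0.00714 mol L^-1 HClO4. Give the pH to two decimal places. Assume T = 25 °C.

HClO4 is a strong acid and dissociates completely, so [H+] = 0.00714 M.
pH = -log(0.00714) = 2.15

pH = 2.15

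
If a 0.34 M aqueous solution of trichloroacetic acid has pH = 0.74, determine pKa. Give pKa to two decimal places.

pKa = 0.68

[H+] = 10^(-0.74) = 1.82 × 10^-1 M
At equilibrium [HA] = 0.34 − 1.82 × 10^-1 = 1.58 × 10^-1 M
Ka = [H+][A-]/[HA] = (1.82 × 10^-1)² / 1.58 × 10^-1 = 2.10 × 10^-1
pKa = -log(2.10 × 10^-1) = 0.68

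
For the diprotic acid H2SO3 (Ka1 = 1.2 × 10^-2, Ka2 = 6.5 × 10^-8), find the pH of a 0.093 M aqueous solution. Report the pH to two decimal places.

Ka1 ≫ Ka2, so treat the first dissociation as the only significant source of H+.
Ka1 = x²/(0.093 − x) = 1.2 × 10^-2
Solving the quadratic: x = (−Ka1 + √(Ka1² + 4·Ka1·C₀))/2 = 2.79 × 10^-2 M
pH = −log(2.79 × 10^-2) = 1.55

pH = 1.55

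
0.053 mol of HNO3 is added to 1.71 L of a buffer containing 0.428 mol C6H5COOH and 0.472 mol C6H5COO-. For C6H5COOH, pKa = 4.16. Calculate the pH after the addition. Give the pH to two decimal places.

Added H+ converts C6H5COO- to C6H5COOH: C6H5COOH → 0.481 mol, C6H5COO- → 0.419 mol.
pH = pKa + log([A⁻]/[HA]) = 4.16 + log(0.419/0.481) = 4.16 -0.060

pH = 4.10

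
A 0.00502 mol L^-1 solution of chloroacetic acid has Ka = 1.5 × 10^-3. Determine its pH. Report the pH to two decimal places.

ClCH2COOH ⇌ ClCH2COO- + H+
From the ICE table, Ka = [H+]²/(0.00502 − [H+]) = 1.5 × 10^-3.
Here C₀/Ka ≈ 3.35, so the small-[H+] approximation fails. Use the quadratic:
[H+] = [−0.0015 + √(0.0015² + 3.01e-05)]/2 = 2.09 × 10^-3 M
pH = −log[H+] = −log(2.09 × 10^-3) = 2.68

pH = 2.68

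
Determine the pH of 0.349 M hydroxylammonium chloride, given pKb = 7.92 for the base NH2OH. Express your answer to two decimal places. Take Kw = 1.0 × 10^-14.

pH = 3.27

NH3OH+ is the conjugate acid of the weak base NH2OH.
Kb = 10^(−7.92) = 1.20 × 10^-8
Ka = Kw/Kb = 1.0×10^-14 / 1.20 × 10^-8 = 8.33 × 10^-7
From the ICE table, Ka = x²/(0.349 − x) = 8.33 × 10^-7.
Neglecting x in the denominator: x = √(8.33 × 10^-7 × 0.349) = 5.39 × 10^-4 M
pH = −log[H+] = −log(5.39 × 10^-4) = 3.27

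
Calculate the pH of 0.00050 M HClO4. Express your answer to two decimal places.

HClO4 is a strong acid and dissociates completely, so [H+] = 0.00050 M.
pH = -log(0.0005) = 3.30

pH = 3.30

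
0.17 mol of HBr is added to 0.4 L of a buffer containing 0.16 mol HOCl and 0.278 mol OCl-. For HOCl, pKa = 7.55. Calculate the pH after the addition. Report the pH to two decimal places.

pH = 7.06

Added H+ converts OCl- to HOCl: HOCl → 0.33 mol, OCl- → 0.108 mol.
pH = pKa + log([A⁻]/[HA]) = 7.55 + log(0.108/0.33) = 7.55 -0.485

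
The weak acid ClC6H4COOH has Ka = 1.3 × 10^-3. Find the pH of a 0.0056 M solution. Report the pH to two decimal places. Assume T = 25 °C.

ClC6H4COOH ⇌ ClC6H4COO- + H+
From the ICE table, Ka = x²/(0.0056 − x) = 1.3 × 10^-3.
Here C₀/Ka ≈ 4.31, so the small-x approximation fails. Use the quadratic:
x = [−0.0013 + √(0.0013² + 2.91e-05)]/2 = 2.13 × 10^-3 M
pH = −log[H+] = −log(2.13 × 10^-3) = 2.67

pH = 2.67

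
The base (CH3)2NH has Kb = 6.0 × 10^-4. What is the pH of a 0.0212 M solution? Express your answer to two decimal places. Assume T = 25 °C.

pH = 11.52

(CH3)2NH + H2O ⇌ (CH3)2NH2+ + OH-
From the ICE table, Kb = [OH-]²/(0.0212 − [OH-]) = 6.0 × 10^-4.
[OH-] is not negligible relative to C₀; solve [OH-]² + 0.0006·[OH-] − 1.27e-05 = 0.
[OH-] = (−Kb + √(Kb² + 4·Kb·C₀))/2 = 3.28 × 10^-3 M
pOH = 2.48, so pH = 14.00 − pOH = 11.52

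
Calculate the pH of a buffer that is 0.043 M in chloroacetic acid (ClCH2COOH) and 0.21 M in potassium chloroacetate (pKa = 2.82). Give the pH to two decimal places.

Using pH = pKa + log([base]/[acid]) with [base]/[acid] = 0.21/0.043:
pH = 2.82 + (+0.689) = 3.51

pH = 3.51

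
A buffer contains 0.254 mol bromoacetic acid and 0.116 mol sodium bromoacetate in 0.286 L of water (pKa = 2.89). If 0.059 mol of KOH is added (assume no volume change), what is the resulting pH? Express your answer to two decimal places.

After neutralization: n(BrCH2COOH) = 0.195 mol, n(BrCH2COO-) = 0.175 mol.
pH = pKa + log(n_BrCH2COO-/n_BrCH2COOH) = 2.89 + log(0.175/0.195) = 2.89 + (-0.047)

pH = 2.84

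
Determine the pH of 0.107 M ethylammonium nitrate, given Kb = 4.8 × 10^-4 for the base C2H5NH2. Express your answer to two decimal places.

C2H5NH3+ is the conjugate acid of the weak base C2H5NH2.
Ka = Kw/Kb = 1.0×10^-14 / 4.8 × 10^-4 = 2.08 × 10^-11
Ka = [H+]²/(0.107 − [H+]) = 2.08 × 10^-11
Neglecting [H+] in the denominator: [H+] = √(2.08 × 10^-11 × 0.107) = 1.49 × 10^-6 M
pH = −log[H+] = −log(1.49 × 10^-6) = 5.83

pH = 5.83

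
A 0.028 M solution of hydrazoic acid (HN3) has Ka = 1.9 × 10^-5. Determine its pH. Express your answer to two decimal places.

pH = 3.14

HN3 ⇌ N3- + H+
From the ICE table, Ka = [H+]²/(0.028 − [H+]) = 1.9 × 10^-5.
Neglecting [H+] in the denominator: [H+] = √(1.9 × 10^-5 × 0.028) = 7.29 × 10^-4 M
pH = −log(7.29 × 10^-4) = 3.14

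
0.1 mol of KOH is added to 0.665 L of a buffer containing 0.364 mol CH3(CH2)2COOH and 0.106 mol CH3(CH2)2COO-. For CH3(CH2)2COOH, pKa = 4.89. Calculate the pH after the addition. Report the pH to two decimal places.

pH = 4.78

After neutralization: n(CH3(CH2)2COOH) = 0.264 mol, n(CH3(CH2)2COO-) = 0.206 mol.
pH = pKa + log(n_CH3(CH2)2COO-/n_CH3(CH2)2COOH) = 4.89 + log(0.206/0.264) = 4.89 + (-0.108)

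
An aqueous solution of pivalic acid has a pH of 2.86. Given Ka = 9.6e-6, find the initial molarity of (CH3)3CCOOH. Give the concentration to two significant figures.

C₀ = 2.0 × 10^-1 M

[H+] = 10^(-2.86) = 1.38 × 10^-3 M = x
Ka = x²/(C₀ − x) ⇒ C₀ = x + x²/Ka
C₀ = 1.38 × 10^-3 + (1.38 × 10^-3)²/(9.6 × 10^-6) = 2.00 × 10^-1 M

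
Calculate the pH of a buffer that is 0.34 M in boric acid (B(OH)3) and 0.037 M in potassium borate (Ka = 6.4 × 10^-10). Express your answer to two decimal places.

pKa = −log(6.4 × 10^-10) = 9.194
Henderson–Hasselbalch: pH = pKa + log([B(OH)4-]/[B(OH)3]) = 9.194 + log(0.037/0.34)
pH = 9.194 + (-0.963) = 8.23

pH = 8.23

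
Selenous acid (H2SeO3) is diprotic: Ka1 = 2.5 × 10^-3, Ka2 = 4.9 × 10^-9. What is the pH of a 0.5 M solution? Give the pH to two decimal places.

pH = 1.47

Since Ka1 ≫ Ka2, the first ionization dominates [H+].
Ka1 = x²/(0.5 − x) = 2.5 × 10^-3
Solving the quadratic: x = (−Ka1 + √(Ka1² + 4·Ka1·C₀))/2 = 3.41 × 10^-2 M
pH = −log(3.41 × 10^-2) = 1.47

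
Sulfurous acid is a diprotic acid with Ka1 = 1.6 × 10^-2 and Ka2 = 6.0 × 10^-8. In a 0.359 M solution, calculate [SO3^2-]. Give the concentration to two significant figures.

First ionization gives [H+] ≈ [HSO3-] = 6.82 × 10^-2 M.
Second step: Ka2 = [H+][SO3^2-]/[HSO3-] ≈ [SO3^2-] (since [H+] ≈ [HSO3-]).
So [SO3^2-] ≈ Ka2.

6.0 × 10^-8 M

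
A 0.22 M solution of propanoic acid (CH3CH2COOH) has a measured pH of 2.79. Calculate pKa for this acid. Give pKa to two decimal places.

[H+] = 10^(-2.79) = 1.62 × 10^-3 M
At equilibrium [HA] = 0.22 − 1.62 × 10^-3 = 2.18 × 10^-1 M
Ka = [H+][A-]/[HA] = (1.62 × 10^-3)² / 2.18 × 10^-1 = 1.20 × 10^-5
pKa = -log(1.20 × 10^-5) = 4.92

pKa = 4.92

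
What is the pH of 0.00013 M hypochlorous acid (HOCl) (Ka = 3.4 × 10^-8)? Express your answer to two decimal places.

pH = 5.68

HOCl ⇌ OCl- + H+
Let x = [H+] at equilibrium. Ka = x²/(0.00013 − x).
Neglecting x in the denominator: x = √(3.4 × 10^-8 × 0.00013) = 2.10 × 10^-6 M
Check: 1.6% ionized — well under 5%, approximation valid.
pH = −log[H+] = −log(2.10 × 10^-6) = 5.68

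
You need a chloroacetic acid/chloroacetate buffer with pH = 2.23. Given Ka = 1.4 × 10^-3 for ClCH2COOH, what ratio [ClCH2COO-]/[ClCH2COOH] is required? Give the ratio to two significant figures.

ratio = 0.24

pKa = -log(1.4 × 10^-3) = 2.854
pH = pKa + log(r) ⇒ log(r) = 2.23 − 2.854 = -0.624
r = [ClCH2COO-]/[ClCH2COOH] = 10^(-0.624) = 0.238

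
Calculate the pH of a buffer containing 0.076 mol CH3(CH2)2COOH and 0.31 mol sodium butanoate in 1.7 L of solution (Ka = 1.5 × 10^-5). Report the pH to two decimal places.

pKa = −log(1.5 × 10^-5) = 4.824
Henderson–Hasselbalch: pH = pKa + log([CH3(CH2)2COO-]/[CH3(CH2)2COOH]) = 4.824 + log(0.31/0.076)
pH = 4.824 + (+0.611) = 5.43

pH = 5.43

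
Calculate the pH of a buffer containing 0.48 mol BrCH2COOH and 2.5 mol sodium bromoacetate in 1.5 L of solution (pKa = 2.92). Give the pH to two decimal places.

pH = pKa + log([A⁻]/[HA]) = 2.92 + log(2.5/0.48)
pH = 2.92 + (+0.717) = 3.64

pH = 3.64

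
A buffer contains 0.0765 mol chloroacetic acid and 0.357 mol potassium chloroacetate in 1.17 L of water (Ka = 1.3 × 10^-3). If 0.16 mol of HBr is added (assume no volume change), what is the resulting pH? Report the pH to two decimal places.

pH = 2.81

After neutralization: n(ClCH2COOH) = 0.236 mol, n(ClCH2COO-) = 0.197 mol.
pKa = −log(1.3 × 10^-3) = 2.886
Henderson–Hasselbalch with mole ratio 0.197/0.236: pH = 2.886 + (-0.078)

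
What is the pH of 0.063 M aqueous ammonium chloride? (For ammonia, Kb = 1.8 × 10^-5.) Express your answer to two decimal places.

pH = 5.23

NH4+ is the conjugate acid of the weak base NH3.
Ka = Kw/Kb = 1.0×10^-14 / 1.8 × 10^-5 = 5.56 × 10^-10
From the ICE table, Ka = [H+]²/(0.063 − [H+]) = 5.56 × 10^-10.
Since Ka ≪ C₀, [H+] ≈ √(Ka·C₀) = 5.92 × 10^-6 M.
pH = −log(5.92 × 10^-6) = 5.23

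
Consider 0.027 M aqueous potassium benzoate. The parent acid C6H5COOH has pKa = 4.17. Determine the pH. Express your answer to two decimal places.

pH = 8.30

C6H5COO- is the conjugate base of the weak acid C6H5COOH.
Ka = 10^(−4.17) = 6.76 × 10^-5
Kb = Kw/Ka = 1.0×10^-14 / 6.76 × 10^-5 = 1.48 × 10^-10
Kb = [OH-]²/(0.027 − [OH-]) = 1.48 × 10^-10
Assume [OH-] ≪ 0.027: [OH-] ≈ √(1.48 × 10^-10 × 0.027) = 2.00 × 10^-6 M
Check: 0.0074% ionized — well under 5%, approximation valid.
pOH = −log(2.00 × 10^-6) = 5.70; pH = 14.00 − 5.70 = 8.30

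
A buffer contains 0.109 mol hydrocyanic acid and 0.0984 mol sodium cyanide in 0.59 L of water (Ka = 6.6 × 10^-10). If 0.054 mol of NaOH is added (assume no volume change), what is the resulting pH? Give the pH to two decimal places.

OH- converts HCN to CN-: HCN → 0.055 mol, CN- → 0.152 mol.
pKa = −log(6.6 × 10^-10) = 9.180
pH = pKa + log(n_CN-/n_HCN) = 9.180 + log(0.152/0.055) = 9.180 + (+0.441)

pH = 9.62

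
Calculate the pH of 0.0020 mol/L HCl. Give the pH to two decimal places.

pH = 2.70

HCl is a strong acid and dissociates completely, so [H+] = 0.0020 M.
pH = -log(0.002) = 2.70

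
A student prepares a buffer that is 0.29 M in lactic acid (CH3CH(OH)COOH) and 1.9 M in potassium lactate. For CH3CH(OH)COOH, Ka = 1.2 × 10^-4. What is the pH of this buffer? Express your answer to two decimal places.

pKa = −log(1.2 × 10^-4) = 3.921
Henderson–Hasselbalch: pH = pKa + log([CH3CH(OH)COO-]/[CH3CH(OH)COOH]) = 3.921 + log(1.9/0.29)
pH = 3.921 + (+0.816) = 4.74

pH = 4.74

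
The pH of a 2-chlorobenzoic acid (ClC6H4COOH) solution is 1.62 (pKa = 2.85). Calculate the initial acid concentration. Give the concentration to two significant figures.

C₀ = 4.3 × 10^-1 M

[H+] = 10^(-1.62) = 2.40 × 10^-2 M = x
Ka = 10^(−2.85) = 1.41 × 10^-3
Ka = x²/(C₀ − x) ⇒ C₀ = x + x²/Ka
C₀ = 2.40 × 10^-2 + (2.40 × 10^-2)²/(1.41 × 10^-3) = 4.33 × 10^-1 M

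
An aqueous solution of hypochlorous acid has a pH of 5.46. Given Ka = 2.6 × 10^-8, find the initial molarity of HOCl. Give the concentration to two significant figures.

[H+] = 10^(-5.46) = 3.47 × 10^-6 M = x
Ka = x²/(C₀ − x) ⇒ C₀ = x + x²/Ka
C₀ = 3.47 × 10^-6 + (3.47 × 10^-6)²/(2.6 × 10^-8) = 4.67 × 10^-4 M

C₀ = 4.7 × 10^-4 M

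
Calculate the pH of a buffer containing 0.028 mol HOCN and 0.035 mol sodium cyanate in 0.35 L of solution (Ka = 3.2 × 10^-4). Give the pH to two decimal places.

pKa = −log(3.2 × 10^-4) = 3.495
pH = pKa + log([A⁻]/[HA]) = 3.495 + log(0.035/0.028)
pH = 3.495 + (+0.097) = 3.59

pH = 3.59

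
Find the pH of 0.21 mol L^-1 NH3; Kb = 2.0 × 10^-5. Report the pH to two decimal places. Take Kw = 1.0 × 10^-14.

NH3 + H2O ⇌ NH4+ + OH-
From the ICE table, Kb = [OH-]²/(0.21 − [OH-]) = 2.0 × 10^-5.
Since Kb ≪ C₀, [OH-] ≈ √(Kb·C₀) = 2.05 × 10^-3 M.
Check: 0.98% ionized — well under 5%, approximation valid.
pOH = 2.69, so pH = 14.00 − pOH = 11.31

pH = 11.31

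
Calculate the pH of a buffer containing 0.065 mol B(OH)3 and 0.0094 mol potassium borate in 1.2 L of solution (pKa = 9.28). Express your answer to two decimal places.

Henderson–Hasselbalch: pH = pKa + log([B(OH)4-]/[B(OH)3]) = 9.28 + log(0.0094/0.065)
pH = 9.28 + (-0.840) = 8.44

pH = 8.44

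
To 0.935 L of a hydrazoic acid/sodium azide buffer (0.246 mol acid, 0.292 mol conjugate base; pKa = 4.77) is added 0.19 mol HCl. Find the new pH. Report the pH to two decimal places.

pH = 4.14

After neutralization: n(HN3) = 0.436 mol, n(N3-) = 0.102 mol.
pH = pKa + log(n_N3-/n_HN3) = 4.77 + log(0.102/0.436) = 4.77 + (-0.631)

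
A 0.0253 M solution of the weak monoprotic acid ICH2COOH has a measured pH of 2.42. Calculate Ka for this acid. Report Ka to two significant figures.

Ka = 6.7 × 10^-4

[H+] = 10^(-2.42) = 3.80 × 10^-3 M
At equilibrium [HA] = 0.0253 − 3.80 × 10^-3 = 2.15 × 10^-2 M
Ka = [H+][A-]/[HA] = (3.80 × 10^-3)² / 2.15 × 10^-2 = 6.7 × 10^-4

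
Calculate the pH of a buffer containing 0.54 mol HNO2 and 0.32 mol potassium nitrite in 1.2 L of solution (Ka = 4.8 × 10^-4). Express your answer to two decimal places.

pKa = −log(4.8 × 10^-4) = 3.319
Using pH = pKa + log([base]/[acid]) with [base]/[acid] = 0.32/0.54:
pH = 3.319 + (-0.227) = 3.09

pH = 3.09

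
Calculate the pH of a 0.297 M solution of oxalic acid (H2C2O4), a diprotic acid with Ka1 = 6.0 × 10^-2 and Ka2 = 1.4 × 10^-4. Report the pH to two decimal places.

pH = 0.97

Ka1 ≫ Ka2, so treat the first dissociation as the only significant source of H+.
Ka1 = x²/(0.297 − x) = 6.0 × 10^-2
Solving the quadratic: x = (−Ka1 + √(Ka1² + 4·Ka1·C₀))/2 = 1.07 × 10^-1 M
pH = −log(1.07 × 10^-1) = 0.97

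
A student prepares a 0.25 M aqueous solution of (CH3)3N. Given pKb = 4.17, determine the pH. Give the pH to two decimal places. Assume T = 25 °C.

pH = 11.61

(CH3)3N + H2O ⇌ (CH3)3NH+ + OH-
Kb = 10^(−4.17) = 6.76 × 10^-5
Kb = [OH-]²/(0.25 − [OH-]) = 6.76 × 10^-5
Assume [OH-] ≪ 0.25: [OH-] ≈ √(6.76 × 10^-5 × 0.25) = 4.11 × 10^-3 M
Check: 1.6% ionized — well under 5%, approximation valid.
pOH = −log(4.11 × 10^-3) = 2.39; pH = 14.00 − 2.39 = 11.61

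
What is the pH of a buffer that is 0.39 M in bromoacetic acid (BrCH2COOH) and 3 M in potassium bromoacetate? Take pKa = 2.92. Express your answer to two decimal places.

pH = pKa + log([A⁻]/[HA]) = 2.92 + log(3/0.39)
pH = 2.92 + (+0.886) = 3.81

pH = 3.81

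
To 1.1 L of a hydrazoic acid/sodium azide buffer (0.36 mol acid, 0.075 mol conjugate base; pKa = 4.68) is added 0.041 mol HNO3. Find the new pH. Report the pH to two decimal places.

pH = 3.61

Added H+ converts N3- to HN3: HN3 → 0.401 mol, N3- → 0.034 mol.
pH = pKa + log([A⁻]/[HA]) = 4.68 + log(0.034/0.401) = 4.68 -1.072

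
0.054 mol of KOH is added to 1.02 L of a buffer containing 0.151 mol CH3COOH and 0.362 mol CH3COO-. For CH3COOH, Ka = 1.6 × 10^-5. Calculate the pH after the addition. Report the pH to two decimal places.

After neutralization: n(CH3COOH) = 0.097 mol, n(CH3COO-) = 0.416 mol.
pKa = −log(1.6 × 10^-5) = 4.796
pH = pKa + log([A⁻]/[HA]) = 4.796 + log(0.416/0.097) = 4.796 +0.632

pH = 5.43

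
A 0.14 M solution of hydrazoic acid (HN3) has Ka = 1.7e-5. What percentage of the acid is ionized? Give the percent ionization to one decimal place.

HN3 ⇌ N3- + H+; let x = [H+] at equilibrium.
x ≈ √(Ka·C₀) = √(1.7 × 10^-5 × 0.14) = 1.54 × 10^-3 M
% ionization = x/C₀ × 100% = 1.54 × 10^-3/0.14 × 100% = 1.1%

1.1%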